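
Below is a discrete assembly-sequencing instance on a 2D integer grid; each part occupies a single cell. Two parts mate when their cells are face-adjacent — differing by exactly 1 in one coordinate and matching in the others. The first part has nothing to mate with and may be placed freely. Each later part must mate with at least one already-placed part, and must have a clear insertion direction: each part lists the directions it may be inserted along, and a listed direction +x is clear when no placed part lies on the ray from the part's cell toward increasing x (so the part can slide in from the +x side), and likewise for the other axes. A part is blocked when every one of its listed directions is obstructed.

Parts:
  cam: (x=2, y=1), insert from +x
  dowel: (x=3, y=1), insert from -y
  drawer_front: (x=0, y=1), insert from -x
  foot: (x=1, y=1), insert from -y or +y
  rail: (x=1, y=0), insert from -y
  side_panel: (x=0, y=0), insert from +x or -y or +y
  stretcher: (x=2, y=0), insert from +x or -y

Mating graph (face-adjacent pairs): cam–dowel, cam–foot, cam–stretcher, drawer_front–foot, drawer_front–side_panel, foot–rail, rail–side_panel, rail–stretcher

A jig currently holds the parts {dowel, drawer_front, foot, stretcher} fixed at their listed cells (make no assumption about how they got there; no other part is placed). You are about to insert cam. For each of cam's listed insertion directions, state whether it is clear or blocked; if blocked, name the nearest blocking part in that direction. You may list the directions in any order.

+x: blocked by dowel

+x: nearest on ray is dowel@(3, 1) ⇒ blocked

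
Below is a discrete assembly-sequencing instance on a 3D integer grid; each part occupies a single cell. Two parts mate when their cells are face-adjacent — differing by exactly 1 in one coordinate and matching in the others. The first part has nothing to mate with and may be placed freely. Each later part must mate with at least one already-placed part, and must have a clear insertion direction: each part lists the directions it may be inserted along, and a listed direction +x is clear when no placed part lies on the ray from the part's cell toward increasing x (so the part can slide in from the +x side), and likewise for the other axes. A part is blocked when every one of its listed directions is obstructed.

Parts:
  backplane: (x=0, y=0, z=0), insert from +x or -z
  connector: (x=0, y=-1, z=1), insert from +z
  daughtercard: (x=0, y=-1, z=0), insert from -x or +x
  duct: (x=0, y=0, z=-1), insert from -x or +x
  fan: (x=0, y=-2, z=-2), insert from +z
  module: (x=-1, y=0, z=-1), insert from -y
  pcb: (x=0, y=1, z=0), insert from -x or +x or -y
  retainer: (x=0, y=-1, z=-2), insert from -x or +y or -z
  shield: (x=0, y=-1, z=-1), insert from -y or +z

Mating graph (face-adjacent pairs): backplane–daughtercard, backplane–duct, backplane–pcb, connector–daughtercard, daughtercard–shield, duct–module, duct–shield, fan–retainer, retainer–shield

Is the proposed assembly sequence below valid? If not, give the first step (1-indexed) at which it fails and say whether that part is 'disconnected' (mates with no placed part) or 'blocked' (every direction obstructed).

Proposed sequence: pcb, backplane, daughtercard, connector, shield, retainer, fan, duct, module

Valid

1. pcb@(0, 1, 0) [-x clear] — {pcb}
2. backplane@(0, 0, 0) [+x clear] — {backplane, pcb}
3. daughtercard@(0, -1, 0) [-x clear] — {backplane, daughtercard, pcb}
4. connector@(0, -1, 1) [+z clear] — {backplane, connector, daughtercard, pcb}
5. shield@(0, -1, -1) [-y clear] — {backplane, connector, daughtercard, pcb, shield}
6. retainer@(0, -1, -2) [-x clear] — {backplane, connector, daughtercard, pcb, retainer, shield}
7. fan@(0, -2, -2) [+z clear] — {backplane, connector, daughtercard, fan, pcb, retainer, shield}
8. duct@(0, 0, -1) [-x clear] — {backplane, connector, daughtercard, duct, fan, pcb, retainer, shield}
9. module@(-1, 0, -1) [-y clear] — {backplane, connector, daughtercard, duct, fan, module, pcb, retainer, shield}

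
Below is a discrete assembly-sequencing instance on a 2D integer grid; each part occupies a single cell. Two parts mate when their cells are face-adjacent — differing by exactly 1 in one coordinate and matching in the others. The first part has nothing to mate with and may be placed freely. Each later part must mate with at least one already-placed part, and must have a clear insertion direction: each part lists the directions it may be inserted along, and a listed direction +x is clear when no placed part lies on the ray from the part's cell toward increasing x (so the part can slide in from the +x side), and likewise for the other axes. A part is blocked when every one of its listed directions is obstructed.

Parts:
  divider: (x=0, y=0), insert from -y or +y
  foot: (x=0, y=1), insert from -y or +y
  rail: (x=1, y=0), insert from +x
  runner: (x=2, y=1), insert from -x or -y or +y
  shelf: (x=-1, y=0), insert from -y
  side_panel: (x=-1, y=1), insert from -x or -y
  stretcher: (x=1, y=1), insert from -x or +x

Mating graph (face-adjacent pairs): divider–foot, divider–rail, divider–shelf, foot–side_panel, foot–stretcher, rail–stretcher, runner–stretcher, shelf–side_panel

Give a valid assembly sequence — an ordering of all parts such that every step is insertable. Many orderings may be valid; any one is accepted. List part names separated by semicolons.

divider; rail; stretcher; runner; foot; side_panel; shelf

1. divider@(0, 0) [-y clear] — {divider}
2. rail@(1, 0) [+x clear] — {divider, rail}
3. stretcher@(1, 1) [-x clear] — {divider, rail, stretcher}
4. runner@(2, 1) [-y clear] — {divider, rail, runner, stretcher}
5. foot@(0, 1) [+y clear] — {divider, foot, rail, runner, stretcher}
6. side_panel@(-1, 1) [-x clear] — {divider, foot, rail, runner, side_panel, stretcher}
7. shelf@(-1, 0) [-y clear] — {divider, foot, rail, runner, shelf, side_panel, stretcher}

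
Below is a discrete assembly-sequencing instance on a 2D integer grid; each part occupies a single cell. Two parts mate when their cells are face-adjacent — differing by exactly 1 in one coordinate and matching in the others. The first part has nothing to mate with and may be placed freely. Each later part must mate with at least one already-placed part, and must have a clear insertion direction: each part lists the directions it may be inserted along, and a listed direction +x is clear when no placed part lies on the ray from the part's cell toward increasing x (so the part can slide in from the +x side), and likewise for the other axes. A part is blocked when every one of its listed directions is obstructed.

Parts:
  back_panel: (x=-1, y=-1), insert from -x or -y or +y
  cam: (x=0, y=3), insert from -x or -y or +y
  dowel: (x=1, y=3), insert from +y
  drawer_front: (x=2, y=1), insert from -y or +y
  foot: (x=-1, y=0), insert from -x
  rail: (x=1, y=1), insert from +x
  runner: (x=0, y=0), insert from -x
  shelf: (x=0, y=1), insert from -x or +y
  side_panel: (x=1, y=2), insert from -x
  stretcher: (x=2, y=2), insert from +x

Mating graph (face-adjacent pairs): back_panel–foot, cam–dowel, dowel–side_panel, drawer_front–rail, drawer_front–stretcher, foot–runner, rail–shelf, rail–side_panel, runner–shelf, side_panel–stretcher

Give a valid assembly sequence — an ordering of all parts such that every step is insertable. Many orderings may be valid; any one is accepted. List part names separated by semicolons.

1. dowel@(1, 3) [+y clear] — {dowel}
2. cam@(0, 3) [-x clear] — {cam, dowel}
3. side_panel@(1, 2) [-x clear] — {cam, dowel, side_panel}
4. rail@(1, 1) [+x clear] — {cam, dowel, rail, side_panel}
5. stretcher@(2, 2) [+x clear] — {cam, dowel, rail, side_panel, stretcher}
6. drawer_front@(2, 1) [-y clear] — {cam, dowel, drawer_front, rail, side_panel, stretcher}
7. shelf@(0, 1) [-x clear] — {cam, dowel, drawer_front, rail, shelf, side_panel, stretcher}
8. runner@(0, 0) [-x clear] — {cam, dowel, drawer_front, rail, runner, shelf, side_panel, stretcher}
9. foot@(-1, 0) [-x clear] — {cam, dowel, drawer_front, foot, rail, runner, shelf, side_panel, stretcher}
10. back_panel@(-1, -1) [-x clear] — {back_panel, cam, dowel, drawer_front, foot, rail, runner, shelf, side_panel, stretcher}

dowel; cam; side_panel; rail; stretcher; drawer_front; shelf; runner; foot; back_panel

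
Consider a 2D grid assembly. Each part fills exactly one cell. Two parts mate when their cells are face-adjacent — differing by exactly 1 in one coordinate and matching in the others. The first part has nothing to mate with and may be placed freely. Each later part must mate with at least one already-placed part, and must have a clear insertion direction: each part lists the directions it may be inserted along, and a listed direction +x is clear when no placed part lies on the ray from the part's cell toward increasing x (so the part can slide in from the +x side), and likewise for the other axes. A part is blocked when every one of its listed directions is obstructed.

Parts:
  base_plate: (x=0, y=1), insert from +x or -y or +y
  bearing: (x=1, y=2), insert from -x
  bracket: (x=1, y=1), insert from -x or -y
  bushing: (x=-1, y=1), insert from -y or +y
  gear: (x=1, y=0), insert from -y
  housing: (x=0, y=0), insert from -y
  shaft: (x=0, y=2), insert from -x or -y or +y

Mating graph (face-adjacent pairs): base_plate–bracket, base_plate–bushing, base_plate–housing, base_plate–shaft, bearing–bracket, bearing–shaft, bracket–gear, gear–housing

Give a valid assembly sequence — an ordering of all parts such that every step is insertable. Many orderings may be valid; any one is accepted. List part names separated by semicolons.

housing; gear; bracket; bearing; base_plate; shaft; bushing

1. housing@(0, 0) [-y clear] — {housing}
2. gear@(1, 0) [-y clear] — {gear, housing}
3. bracket@(1, 1) [-x clear] — {bracket, gear, housing}
4. bearing@(1, 2) [-x clear] — {bearing, bracket, gear, housing}
5. base_plate@(0, 1) [+y clear] — {base_plate, bearing, bracket, gear, housing}
6. shaft@(0, 2) [-x clear] — {base_plate, bearing, bracket, gear, housing, shaft}
7. bushing@(-1, 1) [-y clear] — {base_plate, bearing, bracket, bushing, gear, housing, shaft}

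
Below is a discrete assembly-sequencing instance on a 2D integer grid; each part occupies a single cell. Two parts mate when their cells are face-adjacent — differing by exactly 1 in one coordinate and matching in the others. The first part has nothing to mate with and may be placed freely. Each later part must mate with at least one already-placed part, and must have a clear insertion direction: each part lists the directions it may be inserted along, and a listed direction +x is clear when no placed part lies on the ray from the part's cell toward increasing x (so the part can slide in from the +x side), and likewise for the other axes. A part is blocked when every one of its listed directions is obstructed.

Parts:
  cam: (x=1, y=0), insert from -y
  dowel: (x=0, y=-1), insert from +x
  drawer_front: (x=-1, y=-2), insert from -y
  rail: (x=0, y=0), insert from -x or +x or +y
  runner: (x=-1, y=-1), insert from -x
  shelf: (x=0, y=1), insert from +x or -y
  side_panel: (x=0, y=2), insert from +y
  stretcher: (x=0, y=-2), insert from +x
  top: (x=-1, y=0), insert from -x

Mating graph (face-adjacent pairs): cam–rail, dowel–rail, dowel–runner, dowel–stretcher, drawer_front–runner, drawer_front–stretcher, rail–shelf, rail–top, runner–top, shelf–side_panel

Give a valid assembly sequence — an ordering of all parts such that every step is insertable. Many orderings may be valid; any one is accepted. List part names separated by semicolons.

1. drawer_front@(-1, -2) [-y clear] — {drawer_front}
2. runner@(-1, -1) [-x clear] — {drawer_front, runner}
3. dowel@(0, -1) [+x clear] — {dowel, drawer_front, runner}
4. stretcher@(0, -2) [+x clear] — {dowel, drawer_front, runner, stretcher}
5. rail@(0, 0) [-x clear] — {dowel, drawer_front, rail, runner, stretcher}
6. cam@(1, 0) [-y clear] — {cam, dowel, drawer_front, rail, runner, stretcher}
7. shelf@(0, 1) [+x clear] — {cam, dowel, drawer_front, rail, runner, shelf, stretcher}
8. side_panel@(0, 2) [+y clear] — {cam, dowel, drawer_front, rail, runner, shelf, side_panel, stretcher}
9. top@(-1, 0) [-x clear] — {cam, dowel, drawer_front, rail, runner, shelf, side_panel, stretcher, top}

drawer_front; runner; dowel; stretcher; rail; cam; shelf; side_panel; top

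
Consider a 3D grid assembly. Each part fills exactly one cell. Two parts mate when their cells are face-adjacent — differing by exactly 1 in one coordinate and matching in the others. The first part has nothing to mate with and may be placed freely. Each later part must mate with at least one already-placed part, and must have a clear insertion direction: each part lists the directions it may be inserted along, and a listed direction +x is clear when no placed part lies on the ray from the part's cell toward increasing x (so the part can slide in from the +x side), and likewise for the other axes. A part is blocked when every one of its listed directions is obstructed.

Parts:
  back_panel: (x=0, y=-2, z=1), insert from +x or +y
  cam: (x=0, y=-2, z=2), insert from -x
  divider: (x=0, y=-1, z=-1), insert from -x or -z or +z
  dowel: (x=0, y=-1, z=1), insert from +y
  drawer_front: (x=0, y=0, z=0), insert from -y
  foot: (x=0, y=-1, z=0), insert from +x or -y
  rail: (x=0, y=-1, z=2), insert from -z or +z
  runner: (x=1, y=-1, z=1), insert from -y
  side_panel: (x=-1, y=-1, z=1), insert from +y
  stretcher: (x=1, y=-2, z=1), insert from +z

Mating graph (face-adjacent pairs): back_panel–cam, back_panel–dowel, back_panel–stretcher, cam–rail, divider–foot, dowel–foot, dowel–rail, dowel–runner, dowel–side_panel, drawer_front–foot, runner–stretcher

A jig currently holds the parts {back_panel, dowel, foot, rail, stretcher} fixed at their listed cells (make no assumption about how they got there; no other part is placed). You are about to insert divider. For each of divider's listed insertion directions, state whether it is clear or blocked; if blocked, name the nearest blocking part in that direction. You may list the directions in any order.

+z: blocked by foot; -x: clear; -z: clear

-x: ray from divider(0, -1, -1) has no placed part ⇒ clear
-z: ray from divider(0, -1, -1) has no placed part ⇒ clear
+z: nearest on ray is foot@(0, -1, 0) ⇒ blocked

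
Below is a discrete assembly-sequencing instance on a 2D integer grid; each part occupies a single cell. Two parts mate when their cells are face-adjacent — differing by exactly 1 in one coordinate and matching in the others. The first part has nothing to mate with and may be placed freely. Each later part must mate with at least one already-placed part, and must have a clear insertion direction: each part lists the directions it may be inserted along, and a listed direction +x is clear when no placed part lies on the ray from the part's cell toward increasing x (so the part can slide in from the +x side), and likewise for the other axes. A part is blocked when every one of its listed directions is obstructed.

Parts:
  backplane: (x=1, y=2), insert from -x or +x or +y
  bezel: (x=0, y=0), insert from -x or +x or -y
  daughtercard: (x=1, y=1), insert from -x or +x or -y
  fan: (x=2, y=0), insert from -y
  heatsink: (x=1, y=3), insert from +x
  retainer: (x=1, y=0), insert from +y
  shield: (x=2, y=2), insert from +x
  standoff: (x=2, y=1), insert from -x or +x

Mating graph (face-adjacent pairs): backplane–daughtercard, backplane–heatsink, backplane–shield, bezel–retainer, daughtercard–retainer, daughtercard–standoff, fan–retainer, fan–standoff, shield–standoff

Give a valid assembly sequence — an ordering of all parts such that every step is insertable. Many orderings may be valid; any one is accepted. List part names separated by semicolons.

shield; standoff; fan; retainer; daughtercard; backplane; heatsink; bezel

1. shield@(2, 2) [+x clear] — {shield}
2. standoff@(2, 1) [-x clear] — {shield, standoff}
3. fan@(2, 0) [-y clear] — {fan, shield, standoff}
4. retainer@(1, 0) [+y clear] — {fan, retainer, shield, standoff}
5. daughtercard@(1, 1) [-x clear] — {daughtercard, fan, retainer, shield, standoff}
6. backplane@(1, 2) [-x clear] — {backplane, daughtercard, fan, retainer, shield, standoff}
7. heatsink@(1, 3) [+x clear] — {backplane, daughtercard, fan, heatsink, retainer, shield, standoff}
8. bezel@(0, 0) [-x clear] — {backplane, bezel, daughtercard, fan, heatsink, retainer, shield, standoff}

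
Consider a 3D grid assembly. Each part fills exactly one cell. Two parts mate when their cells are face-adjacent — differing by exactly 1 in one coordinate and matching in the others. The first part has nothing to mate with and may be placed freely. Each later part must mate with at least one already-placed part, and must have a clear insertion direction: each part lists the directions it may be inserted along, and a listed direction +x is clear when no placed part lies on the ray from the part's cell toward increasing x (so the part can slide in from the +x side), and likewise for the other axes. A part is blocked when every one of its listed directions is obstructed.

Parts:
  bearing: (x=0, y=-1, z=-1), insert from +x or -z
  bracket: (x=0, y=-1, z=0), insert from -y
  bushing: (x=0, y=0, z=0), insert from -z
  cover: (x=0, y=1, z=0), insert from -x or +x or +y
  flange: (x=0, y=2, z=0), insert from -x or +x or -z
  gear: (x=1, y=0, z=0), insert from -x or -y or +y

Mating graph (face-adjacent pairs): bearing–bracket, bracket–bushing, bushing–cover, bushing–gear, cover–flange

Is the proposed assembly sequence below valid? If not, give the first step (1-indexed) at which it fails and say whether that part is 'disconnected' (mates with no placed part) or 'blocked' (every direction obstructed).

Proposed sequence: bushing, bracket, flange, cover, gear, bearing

1. bushing@(0, 0, 0) [-z clear] — {bushing}
2. bracket@(0, -1, 0) [-y clear] — {bracket, bushing}
3. flange@(0, 2, 0) — no placed neighbour ⇒ disconnected

Invalid at step 3 (disconnected)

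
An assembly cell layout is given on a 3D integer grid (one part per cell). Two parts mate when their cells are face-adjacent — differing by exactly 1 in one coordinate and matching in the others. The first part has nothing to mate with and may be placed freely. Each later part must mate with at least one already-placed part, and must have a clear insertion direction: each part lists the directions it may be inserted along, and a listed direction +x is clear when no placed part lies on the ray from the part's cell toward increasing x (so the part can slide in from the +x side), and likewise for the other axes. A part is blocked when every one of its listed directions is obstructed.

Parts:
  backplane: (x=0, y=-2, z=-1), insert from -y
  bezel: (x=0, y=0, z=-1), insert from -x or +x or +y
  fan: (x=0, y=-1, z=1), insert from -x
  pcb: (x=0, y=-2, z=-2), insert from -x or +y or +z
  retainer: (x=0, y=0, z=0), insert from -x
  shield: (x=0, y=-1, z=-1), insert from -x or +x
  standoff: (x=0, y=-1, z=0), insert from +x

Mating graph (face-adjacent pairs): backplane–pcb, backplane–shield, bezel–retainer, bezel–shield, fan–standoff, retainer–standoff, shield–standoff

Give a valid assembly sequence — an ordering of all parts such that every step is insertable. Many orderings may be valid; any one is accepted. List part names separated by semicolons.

1. pcb@(0, -2, -2) [-x clear] — {pcb}
2. backplane@(0, -2, -1) [-y clear] — {backplane, pcb}
3. shield@(0, -1, -1) [-x clear] — {backplane, pcb, shield}
4. bezel@(0, 0, -1) [-x clear] — {backplane, bezel, pcb, shield}
5. retainer@(0, 0, 0) [-x clear] — {backplane, bezel, pcb, retainer, shield}
6. standoff@(0, -1, 0) [+x clear] — {backplane, bezel, pcb, retainer, shield, standoff}
7. fan@(0, -1, 1) [-x clear] — {backplane, bezel, fan, pcb, retainer, shield, standoff}

pcb; backplane; shield; bezel; retainer; standoff; fan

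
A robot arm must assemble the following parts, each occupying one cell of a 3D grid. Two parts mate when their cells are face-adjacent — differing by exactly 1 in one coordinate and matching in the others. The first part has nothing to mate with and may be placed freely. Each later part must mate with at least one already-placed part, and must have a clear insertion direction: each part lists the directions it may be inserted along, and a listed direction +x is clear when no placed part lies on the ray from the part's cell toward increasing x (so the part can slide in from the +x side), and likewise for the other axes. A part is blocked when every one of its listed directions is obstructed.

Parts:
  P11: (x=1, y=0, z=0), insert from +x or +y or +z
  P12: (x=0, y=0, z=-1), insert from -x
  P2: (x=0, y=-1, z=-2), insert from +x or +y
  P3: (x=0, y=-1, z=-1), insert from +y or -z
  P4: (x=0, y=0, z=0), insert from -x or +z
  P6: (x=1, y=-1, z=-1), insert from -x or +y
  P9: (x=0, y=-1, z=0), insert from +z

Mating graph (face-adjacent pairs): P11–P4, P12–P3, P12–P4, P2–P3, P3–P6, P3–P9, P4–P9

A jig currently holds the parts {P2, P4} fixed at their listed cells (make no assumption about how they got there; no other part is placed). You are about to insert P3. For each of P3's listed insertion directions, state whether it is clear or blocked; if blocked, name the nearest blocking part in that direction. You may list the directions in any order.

+y: ray from P3(0, -1, -1) has no placed part ⇒ clear
-z: nearest on ray is P2@(0, -1, -2) ⇒ blocked

+y: clear; -z: blocked by P2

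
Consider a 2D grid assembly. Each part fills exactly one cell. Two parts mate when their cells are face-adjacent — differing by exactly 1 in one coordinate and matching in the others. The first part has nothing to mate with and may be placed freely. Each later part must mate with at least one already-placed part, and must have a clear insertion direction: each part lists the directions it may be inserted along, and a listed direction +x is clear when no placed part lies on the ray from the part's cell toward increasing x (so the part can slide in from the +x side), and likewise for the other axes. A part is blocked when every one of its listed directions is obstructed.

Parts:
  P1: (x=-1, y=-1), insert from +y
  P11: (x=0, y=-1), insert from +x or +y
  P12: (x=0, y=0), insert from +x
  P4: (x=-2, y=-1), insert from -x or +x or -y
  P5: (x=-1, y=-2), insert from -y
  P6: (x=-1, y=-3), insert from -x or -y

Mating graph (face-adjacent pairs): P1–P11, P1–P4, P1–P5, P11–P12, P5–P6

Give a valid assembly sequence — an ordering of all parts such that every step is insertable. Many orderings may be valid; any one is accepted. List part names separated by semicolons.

1. P12@(0, 0) [+x clear] — {P12}
2. P11@(0, -1) [+x clear] — {P11, P12}
3. P1@(-1, -1) [+y clear] — {P1, P11, P12}
4. P4@(-2, -1) [-x clear] — {P1, P11, P12, P4}
5. P5@(-1, -2) [-y clear] — {P1, P11, P12, P4, P5}
6. P6@(-1, -3) [-x clear] — {P1, P11, P12, P4, P5, P6}

P12; P11; P1; P4; P5; P6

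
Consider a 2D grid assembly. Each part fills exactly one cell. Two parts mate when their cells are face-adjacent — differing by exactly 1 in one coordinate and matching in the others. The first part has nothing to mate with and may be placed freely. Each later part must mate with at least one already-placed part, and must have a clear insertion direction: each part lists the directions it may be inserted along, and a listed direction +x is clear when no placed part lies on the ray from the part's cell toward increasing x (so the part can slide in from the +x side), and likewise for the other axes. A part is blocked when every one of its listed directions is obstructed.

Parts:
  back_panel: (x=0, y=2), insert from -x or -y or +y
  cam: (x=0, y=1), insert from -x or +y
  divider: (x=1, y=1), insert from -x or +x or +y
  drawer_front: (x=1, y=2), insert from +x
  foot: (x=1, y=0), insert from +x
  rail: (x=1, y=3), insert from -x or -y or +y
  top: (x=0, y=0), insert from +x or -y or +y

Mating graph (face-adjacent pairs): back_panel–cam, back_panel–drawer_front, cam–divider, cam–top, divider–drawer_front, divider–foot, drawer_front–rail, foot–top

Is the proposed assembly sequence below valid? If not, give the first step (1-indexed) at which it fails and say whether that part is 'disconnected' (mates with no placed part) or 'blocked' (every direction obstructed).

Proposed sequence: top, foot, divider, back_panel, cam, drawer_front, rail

Invalid at step 4 (disconnected)

1. top@(0, 0) [+x clear] — {top}
2. foot@(1, 0) [+x clear] — {foot, top}
3. divider@(1, 1) [-x clear] — {divider, foot, top}
4. back_panel@(0, 2) — no placed neighbour ⇒ disconnected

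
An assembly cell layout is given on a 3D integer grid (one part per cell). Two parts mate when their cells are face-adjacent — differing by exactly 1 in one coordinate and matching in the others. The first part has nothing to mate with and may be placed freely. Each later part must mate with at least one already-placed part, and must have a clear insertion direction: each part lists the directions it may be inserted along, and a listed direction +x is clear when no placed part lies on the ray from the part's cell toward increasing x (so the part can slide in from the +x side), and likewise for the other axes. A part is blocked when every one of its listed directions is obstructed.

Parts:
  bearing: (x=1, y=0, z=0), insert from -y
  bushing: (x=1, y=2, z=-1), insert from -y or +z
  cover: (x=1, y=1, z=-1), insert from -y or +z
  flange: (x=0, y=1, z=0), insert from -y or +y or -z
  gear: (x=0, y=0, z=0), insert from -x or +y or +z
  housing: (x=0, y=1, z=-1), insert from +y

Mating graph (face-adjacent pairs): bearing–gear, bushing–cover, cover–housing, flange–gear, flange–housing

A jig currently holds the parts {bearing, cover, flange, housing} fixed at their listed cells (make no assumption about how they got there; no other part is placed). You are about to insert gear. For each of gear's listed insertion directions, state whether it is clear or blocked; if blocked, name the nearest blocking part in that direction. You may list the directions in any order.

-x: ray from gear(0, 0, 0) has no placed part ⇒ clear
+y: nearest on ray is flange@(0, 1, 0) ⇒ blocked
+z: ray from gear(0, 0, 0) has no placed part ⇒ clear

+y: blocked by flange; +z: clear; -x: clear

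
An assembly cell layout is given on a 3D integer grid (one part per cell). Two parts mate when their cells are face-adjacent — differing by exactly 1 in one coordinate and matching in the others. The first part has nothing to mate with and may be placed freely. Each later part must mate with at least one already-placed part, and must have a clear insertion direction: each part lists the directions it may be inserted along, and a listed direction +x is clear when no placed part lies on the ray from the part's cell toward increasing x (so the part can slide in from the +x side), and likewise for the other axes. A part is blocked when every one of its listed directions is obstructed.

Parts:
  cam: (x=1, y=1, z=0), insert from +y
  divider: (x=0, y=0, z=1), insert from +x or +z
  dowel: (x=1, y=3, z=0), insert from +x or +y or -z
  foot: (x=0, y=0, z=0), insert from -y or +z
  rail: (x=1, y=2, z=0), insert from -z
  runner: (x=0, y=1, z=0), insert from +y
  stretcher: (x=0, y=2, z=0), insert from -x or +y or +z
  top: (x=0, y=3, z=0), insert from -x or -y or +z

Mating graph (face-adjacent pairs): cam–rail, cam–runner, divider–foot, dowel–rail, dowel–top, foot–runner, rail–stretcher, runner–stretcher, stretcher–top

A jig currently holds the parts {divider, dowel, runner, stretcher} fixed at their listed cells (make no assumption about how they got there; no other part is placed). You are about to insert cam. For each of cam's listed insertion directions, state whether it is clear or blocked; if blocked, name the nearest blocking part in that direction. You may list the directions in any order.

+y: blocked by dowel

+y: nearest on ray is dowel@(1, 3, 0) ⇒ blocked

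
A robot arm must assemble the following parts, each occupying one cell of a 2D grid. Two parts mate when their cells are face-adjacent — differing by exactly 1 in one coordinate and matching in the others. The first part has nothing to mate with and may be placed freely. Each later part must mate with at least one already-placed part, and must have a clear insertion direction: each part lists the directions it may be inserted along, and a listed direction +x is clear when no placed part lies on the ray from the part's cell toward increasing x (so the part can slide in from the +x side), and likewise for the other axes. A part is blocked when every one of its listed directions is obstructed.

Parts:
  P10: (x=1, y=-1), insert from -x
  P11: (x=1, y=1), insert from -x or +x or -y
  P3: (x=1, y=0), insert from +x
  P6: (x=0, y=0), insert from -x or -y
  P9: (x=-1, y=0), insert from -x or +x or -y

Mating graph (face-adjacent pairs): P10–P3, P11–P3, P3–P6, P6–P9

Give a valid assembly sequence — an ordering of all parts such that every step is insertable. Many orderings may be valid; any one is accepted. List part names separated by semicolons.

1. P9@(-1, 0) [-x clear] — {P9}
2. P6@(0, 0) [-y clear] — {P6, P9}
3. P3@(1, 0) [+x clear] — {P3, P6, P9}
4. P11@(1, 1) [-x clear] — {P11, P3, P6, P9}
5. P10@(1, -1) [-x clear] — {P10, P11, P3, P6, P9}

P9; P6; P3; P11; P10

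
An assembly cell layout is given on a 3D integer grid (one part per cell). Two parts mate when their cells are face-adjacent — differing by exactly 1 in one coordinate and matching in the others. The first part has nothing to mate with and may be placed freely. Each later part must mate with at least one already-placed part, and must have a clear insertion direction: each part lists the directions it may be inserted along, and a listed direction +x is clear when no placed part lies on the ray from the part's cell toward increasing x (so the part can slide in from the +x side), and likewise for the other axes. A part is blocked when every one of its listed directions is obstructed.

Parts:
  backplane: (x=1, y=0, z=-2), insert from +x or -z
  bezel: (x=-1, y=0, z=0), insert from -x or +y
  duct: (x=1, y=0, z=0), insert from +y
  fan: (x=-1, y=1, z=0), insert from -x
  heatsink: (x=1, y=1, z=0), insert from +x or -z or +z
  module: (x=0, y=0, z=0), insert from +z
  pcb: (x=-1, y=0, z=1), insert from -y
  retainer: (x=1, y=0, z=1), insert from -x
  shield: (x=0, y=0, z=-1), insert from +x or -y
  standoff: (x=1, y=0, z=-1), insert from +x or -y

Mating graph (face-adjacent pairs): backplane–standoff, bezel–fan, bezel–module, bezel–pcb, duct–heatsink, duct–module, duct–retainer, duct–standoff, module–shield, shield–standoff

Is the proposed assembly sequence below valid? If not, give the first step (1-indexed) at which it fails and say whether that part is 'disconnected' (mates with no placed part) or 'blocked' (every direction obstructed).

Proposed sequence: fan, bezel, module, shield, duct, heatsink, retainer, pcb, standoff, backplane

Valid

1. fan@(-1, 1, 0) [-x clear] — {fan}
2. bezel@(-1, 0, 0) [-x clear] — {bezel, fan}
3. module@(0, 0, 0) [+z clear] — {bezel, fan, module}
4. shield@(0, 0, -1) [+x clear] — {bezel, fan, module, shield}
5. duct@(1, 0, 0) [+y clear] — {bezel, duct, fan, module, shield}
6. heatsink@(1, 1, 0) [+x clear] — {bezel, duct, fan, heatsink, module, shield}
7. retainer@(1, 0, 1) [-x clear] — {bezel, duct, fan, heatsink, module, retainer, shield}
8. pcb@(-1, 0, 1) [-y clear] — {bezel, duct, fan, heatsink, module, pcb, retainer, shield}
9. standoff@(1, 0, -1) [+x clear] — {bezel, duct, fan, heatsink, module, pcb, retainer, shield, standoff}
10. backplane@(1, 0, -2) [+x clear] — {backplane, bezel, duct, fan, heatsink, module, pcb, retainer, shield, standoff}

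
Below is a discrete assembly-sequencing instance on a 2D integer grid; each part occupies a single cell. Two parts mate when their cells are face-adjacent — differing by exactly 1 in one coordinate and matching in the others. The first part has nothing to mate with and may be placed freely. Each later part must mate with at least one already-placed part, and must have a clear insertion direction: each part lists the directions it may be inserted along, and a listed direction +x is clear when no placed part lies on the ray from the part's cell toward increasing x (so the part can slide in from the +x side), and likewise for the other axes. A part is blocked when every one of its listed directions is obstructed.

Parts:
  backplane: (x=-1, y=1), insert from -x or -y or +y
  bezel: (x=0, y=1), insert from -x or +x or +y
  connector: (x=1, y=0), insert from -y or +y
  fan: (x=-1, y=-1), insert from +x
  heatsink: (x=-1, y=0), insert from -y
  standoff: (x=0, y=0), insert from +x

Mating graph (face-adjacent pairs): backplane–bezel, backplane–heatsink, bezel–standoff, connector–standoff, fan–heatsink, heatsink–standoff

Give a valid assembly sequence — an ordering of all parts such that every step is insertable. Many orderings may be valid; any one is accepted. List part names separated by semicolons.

heatsink; backplane; fan; bezel; standoff; connector

1. heatsink@(-1, 0) [-y clear] — {heatsink}
2. backplane@(-1, 1) [-x clear] — {backplane, heatsink}
3. fan@(-1, -1) [+x clear] — {backplane, fan, heatsink}
4. bezel@(0, 1) [+x clear] — {backplane, bezel, fan, heatsink}
5. standoff@(0, 0) [+x clear] — {backplane, bezel, fan, heatsink, standoff}
6. connector@(1, 0) [-y clear] — {backplane, bezel, connector, fan, heatsink, standoff}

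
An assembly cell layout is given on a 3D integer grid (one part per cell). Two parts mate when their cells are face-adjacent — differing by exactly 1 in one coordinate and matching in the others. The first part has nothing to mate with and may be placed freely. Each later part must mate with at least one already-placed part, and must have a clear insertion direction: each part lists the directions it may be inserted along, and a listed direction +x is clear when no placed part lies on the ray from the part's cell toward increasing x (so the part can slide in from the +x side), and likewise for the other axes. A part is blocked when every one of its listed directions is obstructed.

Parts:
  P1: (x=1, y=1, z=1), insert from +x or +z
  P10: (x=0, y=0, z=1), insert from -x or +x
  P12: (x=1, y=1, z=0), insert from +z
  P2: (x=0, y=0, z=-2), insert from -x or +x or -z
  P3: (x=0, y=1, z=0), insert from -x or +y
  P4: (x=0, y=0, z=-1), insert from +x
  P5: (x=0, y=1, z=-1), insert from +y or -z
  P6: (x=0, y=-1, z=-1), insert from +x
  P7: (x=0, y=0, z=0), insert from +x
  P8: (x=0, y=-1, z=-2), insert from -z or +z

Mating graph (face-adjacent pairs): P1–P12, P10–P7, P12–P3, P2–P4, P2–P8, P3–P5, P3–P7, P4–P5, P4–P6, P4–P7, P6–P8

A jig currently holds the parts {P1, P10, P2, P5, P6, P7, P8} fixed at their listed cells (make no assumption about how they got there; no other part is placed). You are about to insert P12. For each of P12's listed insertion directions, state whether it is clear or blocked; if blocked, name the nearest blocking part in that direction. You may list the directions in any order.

+z: nearest on ray is P1@(1, 1, 1) ⇒ blocked

+z: blocked by P1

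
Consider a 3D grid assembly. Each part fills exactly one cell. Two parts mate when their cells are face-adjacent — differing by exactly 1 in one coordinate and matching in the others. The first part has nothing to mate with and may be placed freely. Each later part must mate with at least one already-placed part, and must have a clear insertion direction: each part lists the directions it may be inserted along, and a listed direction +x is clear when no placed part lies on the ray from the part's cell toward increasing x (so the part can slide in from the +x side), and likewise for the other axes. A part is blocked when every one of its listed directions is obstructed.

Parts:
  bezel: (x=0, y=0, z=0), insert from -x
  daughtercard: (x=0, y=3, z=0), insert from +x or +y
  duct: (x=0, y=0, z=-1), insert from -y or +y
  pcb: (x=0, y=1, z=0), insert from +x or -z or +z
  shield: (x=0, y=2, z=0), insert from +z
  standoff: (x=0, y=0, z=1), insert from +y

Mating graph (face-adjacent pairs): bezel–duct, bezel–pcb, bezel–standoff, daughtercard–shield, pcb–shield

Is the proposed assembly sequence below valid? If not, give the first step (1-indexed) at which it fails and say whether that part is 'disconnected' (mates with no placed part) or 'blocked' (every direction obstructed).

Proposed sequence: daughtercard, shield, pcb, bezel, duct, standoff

Valid

1. daughtercard@(0, 3, 0) [+x clear] — {daughtercard}
2. shield@(0, 2, 0) [+z clear] — {daughtercard, shield}
3. pcb@(0, 1, 0) [+x clear] — {daughtercard, pcb, shield}
4. bezel@(0, 0, 0) [-x clear] — {bezel, daughtercard, pcb, shield}
5. duct@(0, 0, -1) [-y clear] — {bezel, daughtercard, duct, pcb, shield}
6. standoff@(0, 0, 1) [+y clear] — {bezel, daughtercard, duct, pcb, shield, standoff}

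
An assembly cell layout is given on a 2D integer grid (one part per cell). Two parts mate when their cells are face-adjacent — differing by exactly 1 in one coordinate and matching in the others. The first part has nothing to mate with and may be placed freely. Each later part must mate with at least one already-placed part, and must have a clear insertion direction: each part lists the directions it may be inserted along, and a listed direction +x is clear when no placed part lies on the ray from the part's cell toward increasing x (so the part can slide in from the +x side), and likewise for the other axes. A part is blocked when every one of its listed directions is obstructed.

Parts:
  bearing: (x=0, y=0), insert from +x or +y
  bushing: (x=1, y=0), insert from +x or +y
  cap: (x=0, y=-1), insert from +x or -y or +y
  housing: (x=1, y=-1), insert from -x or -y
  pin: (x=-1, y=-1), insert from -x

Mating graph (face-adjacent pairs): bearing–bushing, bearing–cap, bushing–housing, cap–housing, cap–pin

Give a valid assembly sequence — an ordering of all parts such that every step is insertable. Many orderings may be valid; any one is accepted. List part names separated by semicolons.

bushing; bearing; housing; cap; pin

1. bushing@(1, 0) [+x clear] — {bushing}
2. bearing@(0, 0) [+y clear] — {bearing, bushing}
3. housing@(1, -1) [-x clear] — {bearing, bushing, housing}
4. cap@(0, -1) [-y clear] — {bearing, bushing, cap, housing}
5. pin@(-1, -1) [-x clear] — {bearing, bushing, cap, housing, pin}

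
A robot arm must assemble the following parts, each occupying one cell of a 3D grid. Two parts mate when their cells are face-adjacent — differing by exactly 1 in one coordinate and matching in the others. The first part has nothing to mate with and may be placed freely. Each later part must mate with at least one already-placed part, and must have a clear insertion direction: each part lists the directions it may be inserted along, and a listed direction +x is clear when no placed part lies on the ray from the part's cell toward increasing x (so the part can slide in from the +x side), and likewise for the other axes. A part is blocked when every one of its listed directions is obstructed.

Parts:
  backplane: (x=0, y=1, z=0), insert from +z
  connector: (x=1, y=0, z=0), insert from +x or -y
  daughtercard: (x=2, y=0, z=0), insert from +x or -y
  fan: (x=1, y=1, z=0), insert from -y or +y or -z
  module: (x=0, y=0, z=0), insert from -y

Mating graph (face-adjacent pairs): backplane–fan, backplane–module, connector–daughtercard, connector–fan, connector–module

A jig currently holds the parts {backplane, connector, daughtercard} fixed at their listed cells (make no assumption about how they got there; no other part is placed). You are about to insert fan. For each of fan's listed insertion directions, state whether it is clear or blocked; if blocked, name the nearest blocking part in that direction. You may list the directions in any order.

+y: clear; -y: blocked by connector; -z: clear

-y: nearest on ray is connector@(1, 0, 0) ⇒ blocked
+y: ray from fan(1, 1, 0) has no placed part ⇒ clear
-z: ray from fan(1, 1, 0) has no placed part ⇒ clear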